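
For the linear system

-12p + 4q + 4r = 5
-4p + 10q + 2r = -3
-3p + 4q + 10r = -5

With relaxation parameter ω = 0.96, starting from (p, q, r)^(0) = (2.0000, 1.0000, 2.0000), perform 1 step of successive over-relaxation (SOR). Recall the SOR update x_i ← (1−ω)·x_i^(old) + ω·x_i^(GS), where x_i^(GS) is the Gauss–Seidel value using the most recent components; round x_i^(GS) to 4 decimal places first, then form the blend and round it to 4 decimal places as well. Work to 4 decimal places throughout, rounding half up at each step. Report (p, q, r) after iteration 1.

Iteration 1:
  p: GS value = (5 - (4)·1.0000 - (4)·2.0000) / (-12) = 0.5833;  p ← (1−ω)·2.0000 + ω·0.5833 = 0.6400
  q: GS value = (-3 - (-4)·0.6400 - (2)·2.0000) / (10) = -0.4440;  q ← (1−ω)·1.0000 + ω·-0.4440 = -0.3862
  r: GS value = (-5 - (-3)·0.6400 - (4)·-0.3862) / (10) = -0.1535;  r ← (1−ω)·2.0000 + ω·-0.1535 = -0.0674

(0.6400, -0.3862, -0.0674)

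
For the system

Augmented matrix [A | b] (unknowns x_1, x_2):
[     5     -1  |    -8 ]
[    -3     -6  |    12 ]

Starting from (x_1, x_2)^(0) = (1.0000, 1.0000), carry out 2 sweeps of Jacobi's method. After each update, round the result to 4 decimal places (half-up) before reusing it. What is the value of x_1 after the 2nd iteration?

Iteration 1:
  x_1 = (-8 - (-1)·1.0000) / (5) = -1.4000
  x_2 = (12 - (-3)·1.0000) / (-6) = -2.5000
Iteration 2:
  x_1 = (-8 - (-1)·-2.5000) / (5) = -2.1000
  x_2 = (12 - (-3)·-1.4000) / (-6) = -1.3000

-2.1000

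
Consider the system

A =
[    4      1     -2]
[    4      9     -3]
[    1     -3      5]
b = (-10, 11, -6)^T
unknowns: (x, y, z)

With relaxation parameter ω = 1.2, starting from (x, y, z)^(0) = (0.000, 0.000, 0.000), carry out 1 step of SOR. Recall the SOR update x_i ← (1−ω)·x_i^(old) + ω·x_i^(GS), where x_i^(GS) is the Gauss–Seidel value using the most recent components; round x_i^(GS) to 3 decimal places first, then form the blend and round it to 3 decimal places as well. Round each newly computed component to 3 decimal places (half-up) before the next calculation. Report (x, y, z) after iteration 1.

(-3.000, 3.067, 1.488)

Iteration 1:
  x: GS value = (-10 - (1)·0.000 - (-2)·0.000) / (4) = -2.500;  x ← (1−ω)·0.000 + ω·-2.500 = -3.000
  y: GS value = (11 - (4)·-3.000 - (-3)·0.000) / (9) = 2.556;  y ← (1−ω)·0.000 + ω·2.556 = 3.067
  z: GS value = (-6 - (1)·-3.000 - (-3)·3.067) / (5) = 1.240;  z ← (1−ω)·0.000 + ω·1.240 = 1.488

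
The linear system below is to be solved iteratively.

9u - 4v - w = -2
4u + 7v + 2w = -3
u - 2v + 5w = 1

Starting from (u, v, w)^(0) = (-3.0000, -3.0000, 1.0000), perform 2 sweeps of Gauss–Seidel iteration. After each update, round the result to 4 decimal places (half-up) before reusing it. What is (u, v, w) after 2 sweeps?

Iteration 1:
  u = (-2 - (-4)·-3.0000 - (-1)·1.0000) / (9) = -1.4444
  v = (-3 - (4)·-1.4444 - (2)·1.0000) / (7) = 0.1111
  w = (1 - (1)·-1.4444 - (-2)·0.1111) / (5) = 0.5333
Iteration 2:
  u = (-2 - (-4)·0.1111 - (-1)·0.5333) / (9) = -0.1136
  v = (-3 - (4)·-0.1136 - (2)·0.5333) / (7) = -0.5160
  w = (1 - (1)·-0.1136 - (-2)·-0.5160) / (5) = 0.0163

(-0.1136, -0.5160, 0.0163)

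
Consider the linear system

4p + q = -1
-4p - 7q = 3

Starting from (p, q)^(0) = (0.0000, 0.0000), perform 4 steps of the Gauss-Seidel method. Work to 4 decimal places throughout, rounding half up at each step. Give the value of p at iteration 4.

-0.1669

Iteration 1:
  p = (-1 - (1)·0.0000) / (4) = -0.2500
  q = (3 - (-4)·-0.2500) / (-7) = -0.2857
Iteration 2:
  p = (-1 - (1)·-0.2857) / (4) = -0.1786
  q = (3 - (-4)·-0.1786) / (-7) = -0.3265
Iteration 3:
  p = (-1 - (1)·-0.3265) / (4) = -0.1684
  q = (3 - (-4)·-0.1684) / (-7) = -0.3323
Iteration 4:
  p = (-1 - (1)·-0.3323) / (4) = -0.1669
  q = (3 - (-4)·-0.1669) / (-7) = -0.3332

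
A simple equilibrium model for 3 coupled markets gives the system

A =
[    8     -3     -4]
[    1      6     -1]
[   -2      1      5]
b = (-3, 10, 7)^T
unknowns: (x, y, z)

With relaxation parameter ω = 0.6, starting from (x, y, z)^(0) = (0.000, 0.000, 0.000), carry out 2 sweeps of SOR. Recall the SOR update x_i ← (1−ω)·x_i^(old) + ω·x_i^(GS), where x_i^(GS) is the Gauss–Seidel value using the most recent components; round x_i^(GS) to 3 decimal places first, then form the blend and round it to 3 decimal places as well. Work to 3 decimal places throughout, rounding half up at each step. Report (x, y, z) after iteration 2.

Iteration 1:
  x: GS value = (-3 - (-3)·0.000 - (-4)·0.000) / (8) = -0.375;  x ← (1−ω)·0.000 + ω·-0.375 = -0.225
  y: GS value = (10 - (1)·-0.225 - (-1)·0.000) / (6) = 1.704;  y ← (1−ω)·0.000 + ω·1.704 = 1.022
  z: GS value = (7 - (-2)·-0.225 - (1)·1.022) / (5) = 1.106;  z ← (1−ω)·0.000 + ω·1.106 = 0.664
Iteration 2:
  x: GS value = (-3 - (-3)·1.022 - (-4)·0.664) / (8) = 0.340;  x ← (1−ω)·-0.225 + ω·0.340 = 0.114
  y: GS value = (10 - (1)·0.114 - (-1)·0.664) / (6) = 1.758;  y ← (1−ω)·1.022 + ω·1.758 = 1.464
  z: GS value = (7 - (-2)·0.114 - (1)·1.464) / (5) = 1.153;  z ← (1−ω)·0.664 + ω·1.153 = 0.957

(0.114, 1.464, 0.957)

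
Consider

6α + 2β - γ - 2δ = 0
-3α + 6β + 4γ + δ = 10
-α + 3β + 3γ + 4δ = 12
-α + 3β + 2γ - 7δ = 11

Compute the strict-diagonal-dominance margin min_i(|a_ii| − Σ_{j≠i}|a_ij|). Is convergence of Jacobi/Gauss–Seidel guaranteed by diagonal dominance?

row 1: |6| − (2+1+2) = 1
row 2: |6| − (3+4+1) = -2
row 3: |3| − (1+3+4) = -5
row 4: |-7| − (1+3+2) = 1
minimum over rows = -5 → not strictly diagonally dominant

-5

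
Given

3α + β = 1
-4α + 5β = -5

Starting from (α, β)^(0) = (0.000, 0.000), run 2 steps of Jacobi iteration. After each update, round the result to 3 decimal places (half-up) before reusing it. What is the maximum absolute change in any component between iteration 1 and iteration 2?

Iteration 1:
  α = (1 - (1)·0.000) / (3) = 0.333
  β = (-5 - (-4)·0.000) / (5) = -1.000
Iteration 2:
  α = (1 - (1)·-1.000) / (3) = 0.667
  β = (-5 - (-4)·0.333) / (5) = -0.734
Change: (0.334, 0.266) → max |·| = 0.334

0.334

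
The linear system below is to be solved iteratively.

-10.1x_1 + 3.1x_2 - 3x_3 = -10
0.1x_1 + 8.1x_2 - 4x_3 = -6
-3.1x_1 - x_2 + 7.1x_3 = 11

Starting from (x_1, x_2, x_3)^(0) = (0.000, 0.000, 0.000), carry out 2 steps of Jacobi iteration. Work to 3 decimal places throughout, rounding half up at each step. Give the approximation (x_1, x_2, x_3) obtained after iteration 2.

Iteration 1:
  x_1 = (-10 - (3.1)·0.000 - (-3)·0.000) / (-10.1) = 0.990
  x_2 = (-6 - (0.1)·0.000 - (-4)·0.000) / (8.1) = -0.741
  x_3 = (11 - (-3.1)·0.000 - (-1)·0.000) / (7.1) = 1.549
Iteration 2:
  x_1 = (-10 - (3.1)·-0.741 - (-3)·1.549) / (-10.1) = 0.303
  x_2 = (-6 - (0.1)·0.990 - (-4)·1.549) / (8.1) = 0.012
  x_3 = (11 - (-3.1)·0.990 - (-1)·-0.741) / (7.1) = 1.877

(0.303, 0.012, 1.877)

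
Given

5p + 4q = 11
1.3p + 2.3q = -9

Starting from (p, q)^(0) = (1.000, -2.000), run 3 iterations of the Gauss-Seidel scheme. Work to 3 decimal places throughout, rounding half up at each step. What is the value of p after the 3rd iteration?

8.518

Iteration 1:
  p = (11 - (4)·-2.000) / (5) = 3.800
  q = (-9 - (1.3)·3.800) / (2.3) = -6.061
Iteration 2:
  p = (11 - (4)·-6.061) / (5) = 7.049
  q = (-9 - (1.3)·7.049) / (2.3) = -7.897
Iteration 3:
  p = (11 - (4)·-7.897) / (5) = 8.518
  q = (-9 - (1.3)·8.518) / (2.3) = -8.728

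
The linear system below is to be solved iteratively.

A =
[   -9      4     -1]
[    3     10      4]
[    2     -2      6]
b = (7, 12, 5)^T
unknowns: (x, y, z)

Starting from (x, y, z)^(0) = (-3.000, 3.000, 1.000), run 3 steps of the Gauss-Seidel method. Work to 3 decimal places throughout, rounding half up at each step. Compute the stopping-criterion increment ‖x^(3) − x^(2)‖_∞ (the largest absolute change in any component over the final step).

Iteration 1:
  x = (7 - (4)·3.000 - (-1)·1.000) / (-9) = 0.444
  y = (12 - (3)·0.444 - (4)·1.000) / (10) = 0.667
  z = (5 - (2)·0.444 - (-2)·0.667) / (6) = 0.908
Iteration 2:
  x = (7 - (4)·0.667 - (-1)·0.908) / (-9) = -0.582
  y = (12 - (3)·-0.582 - (4)·0.908) / (10) = 1.011
  z = (5 - (2)·-0.582 - (-2)·1.011) / (6) = 1.364
Iteration 3:
  x = (7 - (4)·1.011 - (-1)·1.364) / (-9) = -0.480
  y = (12 - (3)·-0.480 - (4)·1.364) / (10) = 0.798
  z = (5 - (2)·-0.480 - (-2)·0.798) / (6) = 1.259
Change: (0.102, -0.213, -0.105) → max |·| = 0.213

0.213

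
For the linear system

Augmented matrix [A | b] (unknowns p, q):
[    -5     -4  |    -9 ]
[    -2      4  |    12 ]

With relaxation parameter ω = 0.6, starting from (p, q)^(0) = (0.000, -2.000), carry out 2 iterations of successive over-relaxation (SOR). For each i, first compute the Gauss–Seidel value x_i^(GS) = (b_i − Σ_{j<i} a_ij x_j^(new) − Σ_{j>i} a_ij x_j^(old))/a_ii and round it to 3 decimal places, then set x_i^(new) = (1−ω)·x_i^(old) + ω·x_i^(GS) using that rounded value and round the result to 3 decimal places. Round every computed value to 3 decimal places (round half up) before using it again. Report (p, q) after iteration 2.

(1.122, 2.781)

Iteration 1:
  p: GS value = (-9 - (-4)·-2.000) / (-5) = 3.400;  p ← (1−ω)·0.000 + ω·3.400 = 2.040
  q: GS value = (12 - (-2)·2.040) / (4) = 4.020;  q ← (1−ω)·-2.000 + ω·4.020 = 1.612
Iteration 2:
  p: GS value = (-9 - (-4)·1.612) / (-5) = 0.510;  p ← (1−ω)·2.040 + ω·0.510 = 1.122
  q: GS value = (12 - (-2)·1.122) / (4) = 3.561;  q ← (1−ω)·1.612 + ω·3.561 = 2.781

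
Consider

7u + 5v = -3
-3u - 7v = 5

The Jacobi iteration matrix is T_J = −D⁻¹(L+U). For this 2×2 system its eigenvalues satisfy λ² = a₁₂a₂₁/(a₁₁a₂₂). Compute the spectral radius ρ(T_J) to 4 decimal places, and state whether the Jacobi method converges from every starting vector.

0.5533

a₁₂a₂₁/(a₁₁a₂₂) = (5)·(-3) / ((7)·(-7)) = 0.306122
ρ = √|0.306122| = √0.306122 = 0.5533
ρ < 1, so Jacobi converges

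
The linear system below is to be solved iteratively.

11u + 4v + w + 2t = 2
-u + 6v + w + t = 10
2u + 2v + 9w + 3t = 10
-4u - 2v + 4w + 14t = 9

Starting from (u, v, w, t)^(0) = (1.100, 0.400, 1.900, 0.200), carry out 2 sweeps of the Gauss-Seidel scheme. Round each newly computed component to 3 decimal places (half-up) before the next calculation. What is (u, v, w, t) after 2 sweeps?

(-0.459, 1.366, 0.726, 0.499)

Iteration 1:
  u = (2 - (4)·0.400 - (1)·1.900 - (2)·0.200) / (11) = -0.173
  v = (10 - (-1)·-0.173 - (1)·1.900 - (1)·0.200) / (6) = 1.288
  w = (10 - (2)·-0.173 - (2)·1.288 - (3)·0.200) / (9) = 0.797
  t = (9 - (-4)·-0.173 - (-2)·1.288 - (4)·0.797) / (14) = 0.550
Iteration 2:
  u = (2 - (4)·1.288 - (1)·0.797 - (2)·0.550) / (11) = -0.459
  v = (10 - (-1)·-0.459 - (1)·0.797 - (1)·0.550) / (6) = 1.366
  w = (10 - (2)·-0.459 - (2)·1.366 - (3)·0.550) / (9) = 0.726
  t = (9 - (-4)·-0.459 - (-2)·1.366 - (4)·0.726) / (14) = 0.499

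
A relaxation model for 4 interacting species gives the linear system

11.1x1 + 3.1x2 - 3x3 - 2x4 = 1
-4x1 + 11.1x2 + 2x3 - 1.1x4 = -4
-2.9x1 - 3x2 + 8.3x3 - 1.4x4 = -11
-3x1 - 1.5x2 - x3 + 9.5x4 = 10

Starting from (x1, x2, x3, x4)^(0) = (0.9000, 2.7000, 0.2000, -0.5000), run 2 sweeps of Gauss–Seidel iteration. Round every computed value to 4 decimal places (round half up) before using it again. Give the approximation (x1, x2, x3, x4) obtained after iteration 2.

Iteration 1:
  x1 = (1 - (3.1)·2.7000 - (-3)·0.2000 - (-2)·-0.5000) / (11.1) = -0.7000
  x2 = (-4 - (-4)·-0.7000 - (2)·0.2000 - (-1.1)·-0.5000) / (11.1) = -0.6982
  x3 = (-11 - (-2.9)·-0.7000 - (-3)·-0.6982 - (-1.4)·-0.5000) / (8.3) = -1.9066
  x4 = (10 - (-3)·-0.7000 - (-1.5)·-0.6982 - (-1)·-1.9066) / (9.5) = 0.5206
Iteration 2:
  x1 = (1 - (3.1)·-0.6982 - (-3)·-1.9066 - (-2)·0.5206) / (11.1) = -0.1364
  x2 = (-4 - (-4)·-0.1364 - (2)·-1.9066 - (-1.1)·0.5206) / (11.1) = -0.0144
  x3 = (-11 - (-2.9)·-0.1364 - (-3)·-0.0144 - (-1.4)·0.5206) / (8.3) = -1.2904
  x4 = (10 - (-3)·-0.1364 - (-1.5)·-0.0144 - (-1)·-1.2904) / (9.5) = 0.8715

(-0.1364, -0.0144, -1.2904, 0.8715)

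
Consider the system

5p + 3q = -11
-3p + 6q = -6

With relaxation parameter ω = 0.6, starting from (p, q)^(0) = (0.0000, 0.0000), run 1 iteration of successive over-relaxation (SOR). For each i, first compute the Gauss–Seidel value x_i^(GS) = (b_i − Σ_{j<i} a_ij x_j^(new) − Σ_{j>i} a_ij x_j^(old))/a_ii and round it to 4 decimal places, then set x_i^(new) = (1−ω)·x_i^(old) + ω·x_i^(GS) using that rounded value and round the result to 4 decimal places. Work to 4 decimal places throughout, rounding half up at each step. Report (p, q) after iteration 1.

Iteration 1:
  p: GS value = (-11 - (3)·0.0000) / (5) = -2.2000;  p ← (1−ω)·0.0000 + ω·-2.2000 = -1.3200
  q: GS value = (-6 - (-3)·-1.3200) / (6) = -1.6600;  q ← (1−ω)·0.0000 + ω·-1.6600 = -0.9960

(-1.3200, -0.9960)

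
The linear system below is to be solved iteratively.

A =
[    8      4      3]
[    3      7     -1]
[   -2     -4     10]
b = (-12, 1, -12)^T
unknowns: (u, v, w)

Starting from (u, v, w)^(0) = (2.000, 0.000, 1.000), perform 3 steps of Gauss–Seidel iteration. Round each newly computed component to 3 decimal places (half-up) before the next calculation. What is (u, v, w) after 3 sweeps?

(-1.366, 0.549, -1.254)

Iteration 1:
  u = (-12 - (4)·0.000 - (3)·1.000) / (8) = -1.875
  v = (1 - (3)·-1.875 - (-1)·1.000) / (7) = 1.089
  w = (-12 - (-2)·-1.875 - (-4)·1.089) / (10) = -1.139
Iteration 2:
  u = (-12 - (4)·1.089 - (3)·-1.139) / (8) = -1.617
  v = (1 - (3)·-1.617 - (-1)·-1.139) / (7) = 0.673
  w = (-12 - (-2)·-1.617 - (-4)·0.673) / (10) = -1.254
Iteration 3:
  u = (-12 - (4)·0.673 - (3)·-1.254) / (8) = -1.366
  v = (1 - (3)·-1.366 - (-1)·-1.254) / (7) = 0.549
  w = (-12 - (-2)·-1.366 - (-4)·0.549) / (10) = -1.254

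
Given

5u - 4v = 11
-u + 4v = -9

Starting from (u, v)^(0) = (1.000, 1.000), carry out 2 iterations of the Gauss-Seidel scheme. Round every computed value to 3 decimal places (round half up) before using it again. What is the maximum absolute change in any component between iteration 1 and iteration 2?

2.000

Iteration 1:
  u = (11 - (-4)·1.000) / (5) = 3.000
  v = (-9 - (-1)·3.000) / (4) = -1.500
Iteration 2:
  u = (11 - (-4)·-1.500) / (5) = 1.000
  v = (-9 - (-1)·1.000) / (4) = -2.000
Change: (-2.000, -0.500) → max |·| = 2.000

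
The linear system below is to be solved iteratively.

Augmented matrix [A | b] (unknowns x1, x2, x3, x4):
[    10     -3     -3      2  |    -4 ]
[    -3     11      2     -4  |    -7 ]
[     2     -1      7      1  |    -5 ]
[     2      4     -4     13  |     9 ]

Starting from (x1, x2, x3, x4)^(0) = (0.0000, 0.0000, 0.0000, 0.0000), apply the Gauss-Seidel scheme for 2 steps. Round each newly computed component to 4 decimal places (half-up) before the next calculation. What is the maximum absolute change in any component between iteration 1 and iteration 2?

0.5888

Iteration 1:
  x1 = (-4 - (-3)·0.0000 - (-3)·0.0000 - (2)·0.0000) / (10) = -0.4000
  x2 = (-7 - (-3)·-0.4000 - (2)·0.0000 - (-4)·0.0000) / (11) = -0.7455
  x3 = (-5 - (2)·-0.4000 - (-1)·-0.7455 - (1)·0.0000) / (7) = -0.7065
  x4 = (9 - (2)·-0.4000 - (4)·-0.7455 - (-4)·-0.7065) / (13) = 0.7658
Iteration 2:
  x1 = (-4 - (-3)·-0.7455 - (-3)·-0.7065 - (2)·0.7658) / (10) = -0.9888
  x2 = (-7 - (-3)·-0.9888 - (2)·-0.7065 - (-4)·0.7658) / (11) = -0.4991
  x3 = (-5 - (2)·-0.9888 - (-1)·-0.4991 - (1)·0.7658) / (7) = -0.6125
  x4 = (9 - (2)·-0.9888 - (4)·-0.4991 - (-4)·-0.6125) / (13) = 0.8095
Change: (-0.5888, 0.2464, 0.0940, 0.0437) → max |·| = 0.5888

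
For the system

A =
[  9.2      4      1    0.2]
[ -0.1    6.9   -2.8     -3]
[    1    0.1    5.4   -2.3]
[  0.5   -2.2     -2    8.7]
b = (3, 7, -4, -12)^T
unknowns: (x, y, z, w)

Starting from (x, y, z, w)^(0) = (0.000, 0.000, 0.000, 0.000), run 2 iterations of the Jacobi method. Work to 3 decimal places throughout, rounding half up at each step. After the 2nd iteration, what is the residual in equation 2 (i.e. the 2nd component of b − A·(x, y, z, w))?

Iteration 1:
  x = (3 - (4)·0.000 - (1)·0.000 - (0.2)·0.000) / (9.2) = 0.326
  y = (7 - (-0.1)·0.000 - (-2.8)·0.000 - (-3)·0.000) / (6.9) = 1.014
  z = (-4 - (1)·0.000 - (0.1)·0.000 - (-2.3)·0.000) / (5.4) = -0.741
  w = (-12 - (0.5)·0.000 - (-2.2)·0.000 - (-2)·0.000) / (8.7) = -1.379
Iteration 2:
  x = (3 - (4)·1.014 - (1)·-0.741 - (0.2)·-1.379) / (9.2) = -0.004
  y = (7 - (-0.1)·0.326 - (-2.8)·-0.741 - (-3)·-1.379) / (6.9) = 0.119
  z = (-4 - (1)·0.326 - (0.1)·1.014 - (-2.3)·-1.379) / (5.4) = -1.407
  w = (-12 - (0.5)·0.326 - (-2.2)·1.014 - (-2)·-0.741) / (8.7) = -1.312
Residual b − A·x = (4.230, -1.697, 0.572, -3.136)

-1.697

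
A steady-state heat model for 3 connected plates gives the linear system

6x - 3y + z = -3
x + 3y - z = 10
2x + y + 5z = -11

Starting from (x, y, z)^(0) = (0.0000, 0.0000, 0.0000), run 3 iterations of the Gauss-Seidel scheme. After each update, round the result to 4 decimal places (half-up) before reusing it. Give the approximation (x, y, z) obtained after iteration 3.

(0.9756, 1.9237, -2.9750)

Iteration 1:
  x = (-3 - (-3)·0.0000 - (1)·0.0000) / (6) = -0.5000
  y = (10 - (1)·-0.5000 - (-1)·0.0000) / (3) = 3.5000
  z = (-11 - (2)·-0.5000 - (1)·3.5000) / (5) = -2.7000
Iteration 2:
  x = (-3 - (-3)·3.5000 - (1)·-2.7000) / (6) = 1.7000
  y = (10 - (1)·1.7000 - (-1)·-2.7000) / (3) = 1.8667
  z = (-11 - (2)·1.7000 - (1)·1.8667) / (5) = -3.2533
Iteration 3:
  x = (-3 - (-3)·1.8667 - (1)·-3.2533) / (6) = 0.9756
  y = (10 - (1)·0.9756 - (-1)·-3.2533) / (3) = 1.9237
  z = (-11 - (2)·0.9756 - (1)·1.9237) / (5) = -2.9750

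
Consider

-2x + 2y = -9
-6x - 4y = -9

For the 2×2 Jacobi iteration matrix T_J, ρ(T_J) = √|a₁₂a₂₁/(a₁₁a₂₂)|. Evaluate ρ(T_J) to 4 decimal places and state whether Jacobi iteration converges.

a₁₂a₂₁/(a₁₁a₂₂) = (2)·(-6) / ((-2)·(-4)) = -1.500000
ρ = √|-1.500000| = √1.500000 = 1.2247
ρ > 1, so Jacobi diverges

1.2247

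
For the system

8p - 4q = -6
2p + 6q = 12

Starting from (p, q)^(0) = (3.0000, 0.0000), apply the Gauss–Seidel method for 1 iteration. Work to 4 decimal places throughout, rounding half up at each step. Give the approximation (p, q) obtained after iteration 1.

(-0.7500, 2.2500)

Iteration 1:
  p = (-6 - (-4)·0.0000) / (8) = -0.7500
  q = (12 - (2)·-0.7500) / (6) = 2.2500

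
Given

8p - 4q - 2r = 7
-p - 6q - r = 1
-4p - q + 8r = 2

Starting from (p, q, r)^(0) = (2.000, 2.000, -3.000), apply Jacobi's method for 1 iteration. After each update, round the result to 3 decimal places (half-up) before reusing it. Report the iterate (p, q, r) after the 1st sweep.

Iteration 1:
  p = (7 - (-4)·2.000 - (-2)·-3.000) / (8) = 1.125
  q = (1 - (-1)·2.000 - (-1)·-3.000) / (-6) = 0.000
  r = (2 - (-4)·2.000 - (-1)·2.000) / (8) = 1.500

(1.125, 0.000, 1.500)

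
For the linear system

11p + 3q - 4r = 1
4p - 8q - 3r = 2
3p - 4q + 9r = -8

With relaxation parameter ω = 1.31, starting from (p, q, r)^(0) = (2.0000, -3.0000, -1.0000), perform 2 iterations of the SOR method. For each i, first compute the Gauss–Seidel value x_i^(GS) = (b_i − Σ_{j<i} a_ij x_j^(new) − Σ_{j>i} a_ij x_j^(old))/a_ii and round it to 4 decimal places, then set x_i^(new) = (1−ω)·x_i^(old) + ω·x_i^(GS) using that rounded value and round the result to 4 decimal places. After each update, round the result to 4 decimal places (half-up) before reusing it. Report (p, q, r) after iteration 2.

Iteration 1:
  p: GS value = (1 - (3)·-3.0000 - (-4)·-1.0000) / (11) = 0.5455;  p ← (1−ω)·2.0000 + ω·0.5455 = 0.0946
  q: GS value = (2 - (4)·0.0946 - (-3)·-1.0000) / (-8) = 0.1723;  q ← (1−ω)·-3.0000 + ω·0.1723 = 1.1557
  r: GS value = (-8 - (3)·0.0946 - (-4)·1.1557) / (9) = -0.4068;  r ← (1−ω)·-1.0000 + ω·-0.4068 = -0.2229
Iteration 2:
  p: GS value = (1 - (3)·1.1557 - (-4)·-0.2229) / (11) = -0.3053;  p ← (1−ω)·0.0946 + ω·-0.3053 = -0.4293
  q: GS value = (2 - (4)·-0.4293 - (-3)·-0.2229) / (-8) = -0.3811;  q ← (1−ω)·1.1557 + ω·-0.3811 = -0.8575
  r: GS value = (-8 - (3)·-0.4293 - (-4)·-0.8575) / (9) = -1.1269;  r ← (1−ω)·-0.2229 + ω·-1.1269 = -1.4071

(-0.4293, -0.8575, -1.4071)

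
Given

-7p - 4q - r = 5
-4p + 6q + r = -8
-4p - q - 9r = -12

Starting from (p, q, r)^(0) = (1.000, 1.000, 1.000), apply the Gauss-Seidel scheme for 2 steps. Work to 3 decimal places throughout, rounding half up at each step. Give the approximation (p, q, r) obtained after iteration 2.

Iteration 1:
  p = (5 - (-4)·1.000 - (-1)·1.000) / (-7) = -1.429
  q = (-8 - (-4)·-1.429 - (1)·1.000) / (6) = -2.453
  r = (-12 - (-4)·-1.429 - (-1)·-2.453) / (-9) = 2.241
Iteration 2:
  p = (5 - (-4)·-2.453 - (-1)·2.241) / (-7) = 0.367
  q = (-8 - (-4)·0.367 - (1)·2.241) / (6) = -1.462
  r = (-12 - (-4)·0.367 - (-1)·-1.462) / (-9) = 1.333

(0.367, -1.462, 1.333)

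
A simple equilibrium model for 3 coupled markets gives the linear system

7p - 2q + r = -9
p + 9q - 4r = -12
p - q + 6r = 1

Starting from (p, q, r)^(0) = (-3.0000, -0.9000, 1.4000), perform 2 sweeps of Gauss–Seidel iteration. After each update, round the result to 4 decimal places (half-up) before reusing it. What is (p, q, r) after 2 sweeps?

Iteration 1:
  p = (-9 - (-2)·-0.9000 - (1)·1.4000) / (7) = -1.7429
  q = (-12 - (1)·-1.7429 - (-4)·1.4000) / (9) = -0.5175
  r = (1 - (1)·-1.7429 - (-1)·-0.5175) / (6) = 0.3709
Iteration 2:
  p = (-9 - (-2)·-0.5175 - (1)·0.3709) / (7) = -1.4866
  q = (-12 - (1)·-1.4866 - (-4)·0.3709) / (9) = -1.0033
  r = (1 - (1)·-1.4866 - (-1)·-1.0033) / (6) = 0.2472

(-1.4866, -1.0033, 0.2472)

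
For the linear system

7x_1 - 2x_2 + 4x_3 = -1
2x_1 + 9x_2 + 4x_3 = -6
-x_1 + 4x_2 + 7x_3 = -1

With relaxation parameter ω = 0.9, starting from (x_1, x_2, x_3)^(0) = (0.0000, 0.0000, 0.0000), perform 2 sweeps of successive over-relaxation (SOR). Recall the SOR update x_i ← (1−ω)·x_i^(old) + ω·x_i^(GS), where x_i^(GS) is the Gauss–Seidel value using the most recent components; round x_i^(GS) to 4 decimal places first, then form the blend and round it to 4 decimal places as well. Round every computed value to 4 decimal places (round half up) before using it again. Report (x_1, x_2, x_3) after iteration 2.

Iteration 1:
  x_1: GS value = (-1 - (-2)·0.0000 - (4)·0.0000) / (7) = -0.1429;  x_1 ← (1−ω)·0.0000 + ω·-0.1429 = -0.1286
  x_2: GS value = (-6 - (2)·-0.1286 - (4)·0.0000) / (9) = -0.6381;  x_2 ← (1−ω)·0.0000 + ω·-0.6381 = -0.5743
  x_3: GS value = (-1 - (-1)·-0.1286 - (4)·-0.5743) / (7) = 0.1669;  x_3 ← (1−ω)·0.0000 + ω·0.1669 = 0.1502
Iteration 2:
  x_1: GS value = (-1 - (-2)·-0.5743 - (4)·0.1502) / (7) = -0.3928;  x_1 ← (1−ω)·-0.1286 + ω·-0.3928 = -0.3664
  x_2: GS value = (-6 - (2)·-0.3664 - (4)·0.1502) / (9) = -0.6520;  x_2 ← (1−ω)·-0.5743 + ω·-0.6520 = -0.6442
  x_3: GS value = (-1 - (-1)·-0.3664 - (4)·-0.6442) / (7) = 0.1729;  x_3 ← (1−ω)·0.1502 + ω·0.1729 = 0.1706

(-0.3664, -0.6442, 0.1706)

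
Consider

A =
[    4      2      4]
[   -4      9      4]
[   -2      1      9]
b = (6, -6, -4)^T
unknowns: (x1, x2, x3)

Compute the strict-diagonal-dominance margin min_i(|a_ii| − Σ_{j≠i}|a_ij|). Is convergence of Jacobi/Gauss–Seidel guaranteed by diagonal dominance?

-2

row 1: |4| − (2+4) = -2
row 2: |9| − (4+4) = 1
row 3: |9| − (2+1) = 6
minimum over rows = -2 → not strictly diagonally dominant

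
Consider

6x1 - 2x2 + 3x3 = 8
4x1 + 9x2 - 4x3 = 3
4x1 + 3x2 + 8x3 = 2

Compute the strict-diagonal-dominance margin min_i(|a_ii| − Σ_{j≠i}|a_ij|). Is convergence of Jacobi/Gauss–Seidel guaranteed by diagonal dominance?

1

row 1: |6| − (2+3) = 1
row 2: |9| − (4+4) = 1
row 3: |8| − (4+3) = 1
minimum over rows = 1 → strictly diagonally dominant (convergence guaranteed)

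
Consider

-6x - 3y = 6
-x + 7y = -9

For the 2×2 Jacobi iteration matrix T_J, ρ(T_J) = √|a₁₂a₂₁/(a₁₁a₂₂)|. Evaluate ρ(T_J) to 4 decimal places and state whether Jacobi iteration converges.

0.2673

a₁₂a₂₁/(a₁₁a₂₂) = (-3)·(-1) / ((-6)·(7)) = -0.071429
ρ = √|-0.071429| = √0.071429 = 0.2673
ρ < 1, so Jacobi converges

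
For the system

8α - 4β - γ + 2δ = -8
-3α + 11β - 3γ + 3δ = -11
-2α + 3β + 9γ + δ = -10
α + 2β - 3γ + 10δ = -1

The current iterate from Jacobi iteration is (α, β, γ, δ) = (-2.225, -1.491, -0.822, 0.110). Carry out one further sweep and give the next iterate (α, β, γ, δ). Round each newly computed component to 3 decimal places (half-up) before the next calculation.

One sweep:
  α = (-8 - (-4)·-1.491 - (-1)·-0.822 - (2)·0.110) / (8) = -1.876
  β = (-11 - (-3)·-2.225 - (-3)·-0.822 - (3)·0.110) / (11) = -1.861
  γ = (-10 - (-2)·-2.225 - (3)·-1.491 - (1)·0.110) / (9) = -1.121
  δ = (-1 - (1)·-2.225 - (2)·-1.491 - (-3)·-0.822) / (10) = 0.174

(-1.876, -1.861, -1.121, 0.174)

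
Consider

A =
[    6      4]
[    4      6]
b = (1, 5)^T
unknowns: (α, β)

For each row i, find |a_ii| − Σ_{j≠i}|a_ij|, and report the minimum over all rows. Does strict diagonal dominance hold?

row 1: |6| − (4) = 2
row 2: |6| − (4) = 2
minimum over rows = 2 → strictly diagonally dominant (convergence guaranteed)

2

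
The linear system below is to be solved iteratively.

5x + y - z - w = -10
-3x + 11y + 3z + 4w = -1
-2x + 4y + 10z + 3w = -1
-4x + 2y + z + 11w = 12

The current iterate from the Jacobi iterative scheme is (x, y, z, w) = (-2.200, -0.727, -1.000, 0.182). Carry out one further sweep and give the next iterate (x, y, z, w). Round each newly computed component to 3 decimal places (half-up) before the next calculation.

One sweep:
  x = (-10 - (1)·-0.727 - (-1)·-1.000 - (-1)·0.182) / (5) = -2.018
  y = (-1 - (-3)·-2.200 - (3)·-1.000 - (4)·0.182) / (11) = -0.484
  z = (-1 - (-2)·-2.200 - (4)·-0.727 - (3)·0.182) / (10) = -0.304
  w = (12 - (-4)·-2.200 - (2)·-0.727 - (1)·-1.000) / (11) = 0.514

(-2.018, -0.484, -0.304, 0.514)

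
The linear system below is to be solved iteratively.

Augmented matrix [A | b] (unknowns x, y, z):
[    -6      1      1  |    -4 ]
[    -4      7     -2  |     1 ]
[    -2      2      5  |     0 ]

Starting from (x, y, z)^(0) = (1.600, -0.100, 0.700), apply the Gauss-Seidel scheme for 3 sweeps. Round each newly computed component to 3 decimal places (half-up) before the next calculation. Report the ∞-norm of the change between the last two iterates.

0.017

Iteration 1:
  x = (-4 - (1)·-0.100 - (1)·0.700) / (-6) = 0.767
  y = (1 - (-4)·0.767 - (-2)·0.700) / (7) = 0.781
  z = (0 - (-2)·0.767 - (2)·0.781) / (5) = -0.006
Iteration 2:
  x = (-4 - (1)·0.781 - (1)·-0.006) / (-6) = 0.796
  y = (1 - (-4)·0.796 - (-2)·-0.006) / (7) = 0.596
  z = (0 - (-2)·0.796 - (2)·0.596) / (5) = 0.080
Iteration 3:
  x = (-4 - (1)·0.596 - (1)·0.080) / (-6) = 0.779
  y = (1 - (-4)·0.779 - (-2)·0.080) / (7) = 0.611
  z = (0 - (-2)·0.779 - (2)·0.611) / (5) = 0.067
Change: (-0.017, 0.015, -0.013) → max |·| = 0.017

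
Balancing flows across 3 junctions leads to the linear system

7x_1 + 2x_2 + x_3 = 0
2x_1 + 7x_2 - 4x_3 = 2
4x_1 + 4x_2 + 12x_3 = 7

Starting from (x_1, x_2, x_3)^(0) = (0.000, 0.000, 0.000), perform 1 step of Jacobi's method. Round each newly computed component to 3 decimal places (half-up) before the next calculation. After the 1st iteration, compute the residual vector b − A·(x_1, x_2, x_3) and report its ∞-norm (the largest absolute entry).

2.330

Iteration 1:
  x_1 = (0 - (2)·0.000 - (1)·0.000) / (7) = 0.000
  x_2 = (2 - (2)·0.000 - (-4)·0.000) / (7) = 0.286
  x_3 = (7 - (4)·0.000 - (4)·0.000) / (12) = 0.583
Residual b − A·x = (-1.155, 2.330, -1.140); ∞-norm = 2.330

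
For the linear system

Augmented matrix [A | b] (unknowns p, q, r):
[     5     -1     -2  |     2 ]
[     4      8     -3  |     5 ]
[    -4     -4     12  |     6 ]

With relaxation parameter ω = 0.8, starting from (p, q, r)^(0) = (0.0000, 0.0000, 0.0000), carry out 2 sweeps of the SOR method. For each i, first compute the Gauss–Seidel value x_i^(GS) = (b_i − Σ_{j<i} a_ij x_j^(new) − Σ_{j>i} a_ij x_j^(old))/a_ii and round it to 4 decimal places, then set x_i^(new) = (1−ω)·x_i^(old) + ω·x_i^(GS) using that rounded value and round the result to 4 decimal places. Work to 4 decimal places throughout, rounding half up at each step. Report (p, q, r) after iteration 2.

Iteration 1:
  p: GS value = (2 - (-1)·0.0000 - (-2)·0.0000) / (5) = 0.4000;  p ← (1−ω)·0.0000 + ω·0.4000 = 0.3200
  q: GS value = (5 - (4)·0.3200 - (-3)·0.0000) / (8) = 0.4650;  q ← (1−ω)·0.0000 + ω·0.4650 = 0.3720
  r: GS value = (6 - (-4)·0.3200 - (-4)·0.3720) / (12) = 0.7307;  r ← (1−ω)·0.0000 + ω·0.7307 = 0.5846
Iteration 2:
  p: GS value = (2 - (-1)·0.3720 - (-2)·0.5846) / (5) = 0.7082;  p ← (1−ω)·0.3200 + ω·0.7082 = 0.6306
  q: GS value = (5 - (4)·0.6306 - (-3)·0.5846) / (8) = 0.5289;  q ← (1−ω)·0.3720 + ω·0.5289 = 0.4975
  r: GS value = (6 - (-4)·0.6306 - (-4)·0.4975) / (12) = 0.8760;  r ← (1−ω)·0.5846 + ω·0.8760 = 0.8177

(0.6306, 0.4975, 0.8177)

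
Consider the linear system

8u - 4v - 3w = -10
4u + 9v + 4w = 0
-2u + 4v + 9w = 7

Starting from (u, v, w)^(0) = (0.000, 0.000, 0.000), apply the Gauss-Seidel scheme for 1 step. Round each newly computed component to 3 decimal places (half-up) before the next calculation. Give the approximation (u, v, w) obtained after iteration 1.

(-1.250, 0.556, 0.253)

Iteration 1:
  u = (-10 - (-4)·0.000 - (-3)·0.000) / (8) = -1.250
  v = (0 - (4)·-1.250 - (4)·0.000) / (9) = 0.556
  w = (7 - (-2)·-1.250 - (4)·0.556) / (9) = 0.253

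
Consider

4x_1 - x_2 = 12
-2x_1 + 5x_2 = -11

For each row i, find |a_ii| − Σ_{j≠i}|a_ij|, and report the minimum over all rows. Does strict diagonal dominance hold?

row 1: |4| − (1) = 3
row 2: |5| − (2) = 3
minimum over rows = 3 → strictly diagonally dominant (convergence guaranteed)

3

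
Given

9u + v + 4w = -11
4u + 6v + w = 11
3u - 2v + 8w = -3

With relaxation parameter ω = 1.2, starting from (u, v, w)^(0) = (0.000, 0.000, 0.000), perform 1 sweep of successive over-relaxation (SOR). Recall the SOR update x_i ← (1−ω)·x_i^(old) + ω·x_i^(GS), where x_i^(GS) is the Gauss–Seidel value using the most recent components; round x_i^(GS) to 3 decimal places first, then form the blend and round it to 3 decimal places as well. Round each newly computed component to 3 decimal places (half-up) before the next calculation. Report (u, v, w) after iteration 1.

Iteration 1:
  u: GS value = (-11 - (1)·0.000 - (4)·0.000) / (9) = -1.222;  u ← (1−ω)·0.000 + ω·-1.222 = -1.466
  v: GS value = (11 - (4)·-1.466 - (1)·0.000) / (6) = 2.811;  v ← (1−ω)·0.000 + ω·2.811 = 3.373
  w: GS value = (-3 - (3)·-1.466 - (-2)·3.373) / (8) = 1.018;  w ← (1−ω)·0.000 + ω·1.018 = 1.222

(-1.466, 3.373, 1.222)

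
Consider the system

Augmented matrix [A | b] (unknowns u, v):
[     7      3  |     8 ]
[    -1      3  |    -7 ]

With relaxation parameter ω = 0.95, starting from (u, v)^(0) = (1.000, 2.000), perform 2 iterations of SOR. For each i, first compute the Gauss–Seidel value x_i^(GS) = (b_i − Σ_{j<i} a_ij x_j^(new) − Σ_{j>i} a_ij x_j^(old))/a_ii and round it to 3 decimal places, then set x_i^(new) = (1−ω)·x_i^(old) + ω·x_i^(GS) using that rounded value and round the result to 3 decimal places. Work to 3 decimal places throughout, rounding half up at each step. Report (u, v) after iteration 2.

(1.922, -1.709)

Iteration 1:
  u: GS value = (8 - (3)·2.000) / (7) = 0.286;  u ← (1−ω)·1.000 + ω·0.286 = 0.322
  v: GS value = (-7 - (-1)·0.322) / (3) = -2.226;  v ← (1−ω)·2.000 + ω·-2.226 = -2.015
Iteration 2:
  u: GS value = (8 - (3)·-2.015) / (7) = 2.006;  u ← (1−ω)·0.322 + ω·2.006 = 1.922
  v: GS value = (-7 - (-1)·1.922) / (3) = -1.693;  v ← (1−ω)·-2.015 + ω·-1.693 = -1.709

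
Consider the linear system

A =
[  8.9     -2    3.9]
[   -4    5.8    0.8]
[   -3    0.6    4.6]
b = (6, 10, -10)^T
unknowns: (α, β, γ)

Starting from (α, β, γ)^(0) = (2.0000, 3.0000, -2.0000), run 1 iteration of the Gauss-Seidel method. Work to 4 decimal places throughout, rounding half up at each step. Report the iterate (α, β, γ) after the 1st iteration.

Iteration 1:
  α = (6 - (-2)·3.0000 - (3.9)·-2.0000) / (8.9) = 2.2247
  β = (10 - (-4)·2.2247 - (0.8)·-2.0000) / (5.8) = 3.5343
  γ = (-10 - (-3)·2.2247 - (0.6)·3.5343) / (4.6) = -1.1840

(2.2247, 3.5343, -1.1840)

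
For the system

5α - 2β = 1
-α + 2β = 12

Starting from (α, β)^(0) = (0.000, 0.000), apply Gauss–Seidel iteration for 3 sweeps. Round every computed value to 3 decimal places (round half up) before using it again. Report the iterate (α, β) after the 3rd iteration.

(3.128, 7.564)

Iteration 1:
  α = (1 - (-2)·0.000) / (5) = 0.200
  β = (12 - (-1)·0.200) / (2) = 6.100
Iteration 2:
  α = (1 - (-2)·6.100) / (5) = 2.640
  β = (12 - (-1)·2.640) / (2) = 7.320
Iteration 3:
  α = (1 - (-2)·7.320) / (5) = 3.128
  β = (12 - (-1)·3.128) / (2) = 7.564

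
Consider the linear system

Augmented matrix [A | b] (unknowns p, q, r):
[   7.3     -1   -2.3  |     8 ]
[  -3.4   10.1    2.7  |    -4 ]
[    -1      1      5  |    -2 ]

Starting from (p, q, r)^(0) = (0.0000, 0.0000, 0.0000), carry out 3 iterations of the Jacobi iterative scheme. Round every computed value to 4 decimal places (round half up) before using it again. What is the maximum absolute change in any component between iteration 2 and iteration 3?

0.1592

Iteration 1:
  p = (8 - (-1)·0.0000 - (-2.3)·0.0000) / (7.3) = 1.0959
  q = (-4 - (-3.4)·0.0000 - (2.7)·0.0000) / (10.1) = -0.3960
  r = (-2 - (-1)·0.0000 - (1)·0.0000) / (5) = -0.4000
Iteration 2:
  p = (8 - (-1)·-0.3960 - (-2.3)·-0.4000) / (7.3) = 0.9156
  q = (-4 - (-3.4)·1.0959 - (2.7)·-0.4000) / (10.1) = 0.0798
  r = (-2 - (-1)·1.0959 - (1)·-0.3960) / (5) = -0.1016
Iteration 3:
  p = (8 - (-1)·0.0798 - (-2.3)·-0.1016) / (7.3) = 1.0748
  q = (-4 - (-3.4)·0.9156 - (2.7)·-0.1016) / (10.1) = -0.0607
  r = (-2 - (-1)·0.9156 - (1)·0.0798) / (5) = -0.2328
Change: (0.1592, -0.1405, -0.1312) → max |·| = 0.1592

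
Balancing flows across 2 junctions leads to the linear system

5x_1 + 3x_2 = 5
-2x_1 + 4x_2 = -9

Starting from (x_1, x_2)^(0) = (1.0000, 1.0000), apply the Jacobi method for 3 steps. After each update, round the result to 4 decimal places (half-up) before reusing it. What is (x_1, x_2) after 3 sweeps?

(2.2300, -1.2250)

Iteration 1:
  x_1 = (5 - (3)·1.0000) / (5) = 0.4000
  x_2 = (-9 - (-2)·1.0000) / (4) = -1.7500
Iteration 2:
  x_1 = (5 - (3)·-1.7500) / (5) = 2.0500
  x_2 = (-9 - (-2)·0.4000) / (4) = -2.0500
Iteration 3:
  x_1 = (5 - (3)·-2.0500) / (5) = 2.2300
  x_2 = (-9 - (-2)·2.0500) / (4) = -1.2250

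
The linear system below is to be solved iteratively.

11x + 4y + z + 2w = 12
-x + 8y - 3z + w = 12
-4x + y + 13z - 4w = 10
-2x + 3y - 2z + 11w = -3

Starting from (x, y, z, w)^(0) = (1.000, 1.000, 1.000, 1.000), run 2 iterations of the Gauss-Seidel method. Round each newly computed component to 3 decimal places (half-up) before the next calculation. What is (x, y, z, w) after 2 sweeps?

(0.424, 2.018, 0.595, -0.638)

Iteration 1:
  x = (12 - (4)·1.000 - (1)·1.000 - (2)·1.000) / (11) = 0.455
  y = (12 - (-1)·0.455 - (-3)·1.000 - (1)·1.000) / (8) = 1.807
  z = (10 - (-4)·0.455 - (1)·1.807 - (-4)·1.000) / (13) = 1.078
  w = (-3 - (-2)·0.455 - (3)·1.807 - (-2)·1.078) / (11) = -0.487
Iteration 2:
  x = (12 - (4)·1.807 - (1)·1.078 - (2)·-0.487) / (11) = 0.424
  y = (12 - (-1)·0.424 - (-3)·1.078 - (1)·-0.487) / (8) = 2.018
  z = (10 - (-4)·0.424 - (1)·2.018 - (-4)·-0.487) / (13) = 0.595
  w = (-3 - (-2)·0.424 - (3)·2.018 - (-2)·0.595) / (11) = -0.638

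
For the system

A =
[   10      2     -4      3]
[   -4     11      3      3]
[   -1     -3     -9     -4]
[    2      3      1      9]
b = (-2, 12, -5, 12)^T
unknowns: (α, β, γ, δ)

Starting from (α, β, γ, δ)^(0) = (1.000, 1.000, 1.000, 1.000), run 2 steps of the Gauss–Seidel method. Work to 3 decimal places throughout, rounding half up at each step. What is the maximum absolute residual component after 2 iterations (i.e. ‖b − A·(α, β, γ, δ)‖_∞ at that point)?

Iteration 1:
  α = (-2 - (2)·1.000 - (-4)·1.000 - (3)·1.000) / (10) = -0.300
  β = (12 - (-4)·-0.300 - (3)·1.000 - (3)·1.000) / (11) = 0.436
  γ = (-5 - (-1)·-0.300 - (-3)·0.436 - (-4)·1.000) / (-9) = -0.001
  δ = (12 - (2)·-0.300 - (3)·0.436 - (1)·-0.001) / (9) = 1.255
Iteration 2:
  α = (-2 - (2)·0.436 - (-4)·-0.001 - (3)·1.255) / (10) = -0.664
  β = (12 - (-4)·-0.664 - (3)·-0.001 - (3)·1.255) / (11) = 0.507
  γ = (-5 - (-1)·-0.664 - (-3)·0.507 - (-4)·1.255) / (-9) = -0.097
  δ = (12 - (2)·-0.664 - (3)·0.507 - (1)·-0.097) / (9) = 1.323
Residual b − A·x = (-0.731, 0.089, 0.276, -0.003); ∞-norm = 0.731

0.731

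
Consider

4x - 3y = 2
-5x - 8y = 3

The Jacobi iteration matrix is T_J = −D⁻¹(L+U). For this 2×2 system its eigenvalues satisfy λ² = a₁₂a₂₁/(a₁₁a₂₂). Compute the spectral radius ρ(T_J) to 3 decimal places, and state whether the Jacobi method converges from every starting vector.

a₁₂a₂₁/(a₁₁a₂₂) = (-3)·(-5) / ((4)·(-8)) = -0.468750
ρ = √|-0.468750| = √0.468750 = 0.685
ρ < 1, so Jacobi converges

0.685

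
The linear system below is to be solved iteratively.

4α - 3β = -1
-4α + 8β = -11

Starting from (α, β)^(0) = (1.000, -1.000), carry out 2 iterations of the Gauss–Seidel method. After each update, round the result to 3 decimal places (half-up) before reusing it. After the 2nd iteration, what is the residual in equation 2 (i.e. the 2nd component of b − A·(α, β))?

Iteration 1:
  α = (-1 - (-3)·-1.000) / (4) = -1.000
  β = (-11 - (-4)·-1.000) / (8) = -1.875
Iteration 2:
  α = (-1 - (-3)·-1.875) / (4) = -1.656
  β = (-11 - (-4)·-1.656) / (8) = -2.203
Residual b − A·x = (-0.985, 0.000)

0.000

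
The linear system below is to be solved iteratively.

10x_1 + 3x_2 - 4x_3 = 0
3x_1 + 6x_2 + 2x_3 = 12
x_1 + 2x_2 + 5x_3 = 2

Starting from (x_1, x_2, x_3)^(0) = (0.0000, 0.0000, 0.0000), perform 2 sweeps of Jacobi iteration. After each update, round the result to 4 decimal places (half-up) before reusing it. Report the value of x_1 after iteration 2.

-0.4400

Iteration 1:
  x_1 = (0 - (3)·0.0000 - (-4)·0.0000) / (10) = 0.0000
  x_2 = (12 - (3)·0.0000 - (2)·0.0000) / (6) = 2.0000
  x_3 = (2 - (1)·0.0000 - (2)·0.0000) / (5) = 0.4000
Iteration 2:
  x_1 = (0 - (3)·2.0000 - (-4)·0.4000) / (10) = -0.4400
  x_2 = (12 - (3)·0.0000 - (2)·0.4000) / (6) = 1.8667
  x_3 = (2 - (1)·0.0000 - (2)·2.0000) / (5) = -0.4000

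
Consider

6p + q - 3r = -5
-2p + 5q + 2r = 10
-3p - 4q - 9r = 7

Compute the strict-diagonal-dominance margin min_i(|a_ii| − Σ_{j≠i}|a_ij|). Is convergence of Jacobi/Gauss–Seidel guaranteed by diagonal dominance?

1

row 1: |6| − (1+3) = 2
row 2: |5| − (2+2) = 1
row 3: |-9| − (3+4) = 2
minimum over rows = 1 → strictly diagonally dominant (convergence guaranteed)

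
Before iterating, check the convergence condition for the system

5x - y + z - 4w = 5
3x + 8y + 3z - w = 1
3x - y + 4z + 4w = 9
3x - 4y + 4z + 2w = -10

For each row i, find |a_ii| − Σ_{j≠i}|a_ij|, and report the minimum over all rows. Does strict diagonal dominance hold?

-9

row 1: |5| − (1+1+4) = -1
row 2: |8| − (3+3+1) = 1
row 3: |4| − (3+1+4) = -4
row 4: |2| − (3+4+4) = -9
minimum over rows = -9 → not strictly diagonally dominant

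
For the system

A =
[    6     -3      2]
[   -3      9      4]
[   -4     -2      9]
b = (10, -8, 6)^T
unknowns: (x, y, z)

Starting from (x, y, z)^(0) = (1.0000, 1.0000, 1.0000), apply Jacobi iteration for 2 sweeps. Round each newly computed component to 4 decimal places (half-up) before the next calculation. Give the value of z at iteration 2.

Iteration 1:
  x = (10 - (-3)·1.0000 - (2)·1.0000) / (6) = 1.8333
  y = (-8 - (-3)·1.0000 - (4)·1.0000) / (9) = -1.0000
  z = (6 - (-4)·1.0000 - (-2)·1.0000) / (9) = 1.3333
Iteration 2:
  x = (10 - (-3)·-1.0000 - (2)·1.3333) / (6) = 0.7222
  y = (-8 - (-3)·1.8333 - (4)·1.3333) / (9) = -0.8704
  z = (6 - (-4)·1.8333 - (-2)·-1.0000) / (9) = 1.2592

1.2592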